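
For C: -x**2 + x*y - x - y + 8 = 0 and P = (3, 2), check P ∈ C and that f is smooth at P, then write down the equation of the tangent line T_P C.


Tangent line at P: -5*x + 2*y + 11 = 0.

Step 1: f(3, 2) = 0, so P lies on C.
Step 2: partial derivatives
  f_x(x, y) = -2*x + y - 1, f_y(x, y) = x - 1.
  f_x(P) = -5, f_y(P) = 2 (gradient nonzero, so P is smooth).
Step 3: tangent line at P: -5·(x − 3) + 2·(y − 2) = 0.
Expanding: -5*x + 2*y + 11 = 0.


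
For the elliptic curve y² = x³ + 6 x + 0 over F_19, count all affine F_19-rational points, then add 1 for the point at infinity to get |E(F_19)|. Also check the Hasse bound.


Affine points = {(0, 0), (1, 8), (1, 11), (2, 1), (2, 18), (3, 8), (3, 11), (6, 9), (6, 10), (7, 9), (7, 10), (8, 3), (8, 16), (9, 2), (9, 17), (14, 4), (14, 15), (15, 8), (15, 11)}; affine count = 19; |E(F_19)| = 20.

Discriminant check: Δ ∝ 4a³ + 27b² = 4·6³ + 27·0² = 4·216 + 27·0 ≡ 9 (mod 19). Nonzero ⇒ E is nonsingular.
For each x ∈ F_19, compute rhs = x³ + 6·x + 0 mod 19, then count y ∈ F_19 with y² ≡ rhs.
  x = 0: rhs = 0, matching y values: 0 (1 points).
  x = 1: rhs = 7, matching y values: 8, 11 (2 points).
  x = 2: rhs = 1, matching y values: 1, 18 (2 points).
  x = 3: rhs = 7, matching y values: 8, 11 (2 points).
  x = 4: rhs = 12, matching y values: none (0 points).
  x = 5: rhs = 3, matching y values: none (0 points).
  x = 6: rhs = 5, matching y values: 9, 10 (2 points).
  x = 7: rhs = 5, matching y values: 9, 10 (2 points).
  x = 8: rhs = 9, matching y values: 3, 16 (2 points).
  x = 9: rhs = 4, matching y values: 2, 17 (2 points).
  x = 10: rhs = 15, matching y values: none (0 points).
  x = 11: rhs = 10, matching y values: none (0 points).
  x = 12: rhs = 14, matching y values: none (0 points).
  x = 13: rhs = 14, matching y values: none (0 points).
  x = 14: rhs = 16, matching y values: 4, 15 (2 points).
  x = 15: rhs = 7, matching y values: 8, 11 (2 points).
  x = 16: rhs = 12, matching y values: none (0 points).
  x = 17: rhs = 18, matching y values: none (0 points).
  x = 18: rhs = 12, matching y values: none (0 points).
Total affine count: 19.
Full point count |E(F_19)| = 19 + 1 = 20.
Hasse bound: |20 − (19+1)| = |0| = 0 ≤ 2√19 ≈ 8.7178 ✓.


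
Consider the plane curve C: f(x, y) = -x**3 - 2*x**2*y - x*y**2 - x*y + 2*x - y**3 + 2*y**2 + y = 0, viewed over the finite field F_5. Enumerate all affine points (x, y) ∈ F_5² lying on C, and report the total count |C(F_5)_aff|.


Affine F_5-points: {(0, 0), (1, 4), (2, 2)}; count = 3.

For each of the 25 pairs (x, y) ∈ F_5², evaluate f(x, y) mod 5. Record the zeros.
  x = 0: [0↦0, 1↦2, 2↦2, 3↦4, 4↦2]  zeros at y ∈ {0}
  x = 1: [0↦1, 1↦4, 2↦3, 3↦2, 4↦0]  zeros at y ∈ {4}
  x = 2: [0↦1, 1↦1, 2↦0, 3↦2, 4↦1]  zeros at y ∈ {2}
  x = 3: [0↦4, 1↦2, 2↦2, 3↦3, 4↦4]  zeros at y ∈ ∅
  x = 4: [0↦4, 1↦1, 2↦3, 3↦4, 4↦3]  zeros at y ∈ ∅
Collecting zeros: affine points = {(0, 0), (1, 4), (2, 2)}.
Total count |C(F_5)_aff| = 3.


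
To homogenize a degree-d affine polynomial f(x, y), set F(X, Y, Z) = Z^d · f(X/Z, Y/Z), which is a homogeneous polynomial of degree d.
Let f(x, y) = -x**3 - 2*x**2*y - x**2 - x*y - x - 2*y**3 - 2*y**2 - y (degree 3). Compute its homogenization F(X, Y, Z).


F(X, Y, Z) = -X**3 - 2*X**2*Y - X**2*Z - X*Y*Z - X*Z**2 - 2*Y**3 - 2*Y**2*Z - Y*Z**2

deg(f) = 3.
Substitute x = X/Z, y = Y/Z into f, then multiply by Z^3.
  monomial -1·x^3·y^0 ↦ -1·X^3·Y^0·Z^0.
  monomial -2·x^2·y^1 ↦ -2·X^2·Y^1·Z^0.
  monomial -1·x^2·y^0 ↦ -1·X^2·Y^0·Z^1.
  monomial -1·x^1·y^1 ↦ -1·X^1·Y^1·Z^1.
  monomial -1·x^1·y^0 ↦ -1·X^1·Y^0·Z^2.
  monomial -2·x^0·y^3 ↦ -2·X^0·Y^3·Z^0.
  monomial -2·x^0·y^2 ↦ -2·X^0·Y^2·Z^1.
  monomial -1·x^0·y^1 ↦ -1·X^0·Y^1·Z^2.
Collecting: F(X, Y, Z) = -X**3 - 2*X**2*Y - X**2*Z - X*Y*Z - X*Z**2 - 2*Y**3 - 2*Y**2*Z - Y*Z**2.


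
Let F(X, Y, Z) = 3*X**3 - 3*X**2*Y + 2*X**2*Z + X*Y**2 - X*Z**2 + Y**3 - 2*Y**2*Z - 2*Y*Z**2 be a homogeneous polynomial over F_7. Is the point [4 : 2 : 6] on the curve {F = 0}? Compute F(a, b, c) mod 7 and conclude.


F(4,2,6) ≡ 4 (mod 7); P is NOT on the curve.

Evaluate F(4, 2, 6) term-by-term (mod 7).
  3*X**3 ↦ 3·64·1·1 = 192
  -3*X**2*Y ↦ -3·16·2·1 = -96
  2*X**2*Z ↦ 2·16·1·6 = 192
  X*Y**2 ↦ 1·4·4·1 = 16
  -X*Z**2 ↦ -1·4·1·36 = -144
  Y**3 ↦ 1·1·8·1 = 8
  -2*Y**2*Z ↦ -2·1·4·6 = -48
  -2*Y*Z**2 ↦ -2·1·2·36 = -144
Sum: F(4, 2, 6) = (192) + (-96) + (192) + (16) + (-144) + (8) + (-48) + (-144) = -24.
Reducing mod 7: -24 ≡ 4 (mod 7).
Since F(a, b, c) ≡ 4 ≠ 0 (mod 7), P does NOT lie on the curve.


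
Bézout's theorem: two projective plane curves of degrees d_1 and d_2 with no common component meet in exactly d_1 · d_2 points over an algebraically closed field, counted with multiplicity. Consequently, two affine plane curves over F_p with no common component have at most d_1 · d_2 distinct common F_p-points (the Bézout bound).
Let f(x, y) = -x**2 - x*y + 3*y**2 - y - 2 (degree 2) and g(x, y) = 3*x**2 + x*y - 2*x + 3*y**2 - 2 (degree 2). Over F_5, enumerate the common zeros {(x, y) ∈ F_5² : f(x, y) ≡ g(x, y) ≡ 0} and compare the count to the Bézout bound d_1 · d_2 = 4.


Common zeros: {(4, 1)}; count = 1; Bézout bound = 4.

deg(f) = 2, deg(g) = 2, so Bézout bound = 4.
Scan x ∈ F_5. For each x, list the y ∈ F_5 with f(x, y) ≡ 0 and those with g(x, y) ≡ 0 (mod 5); the common zeros in that column are the intersection.
  x = 0: f ≡ 0 at y ∈ {1}; g ≡ 0 at y ∈ {2, 3}; common: ∅.
  x = 1: f ≡ 0 at y ∈ {2}; g ≡ 0 at y ∈ ∅; common: ∅.
  x = 2: f ≡ 0 at y ∈ {2, 4}; g ≡ 0 at y ∈ ∅; common: ∅.
  x = 3: f ≡ 0 at y ∈ ∅; g ≡ 0 at y ∈ {1, 3}; common: ∅.
  x = 4: f ≡ 0 at y ∈ {1, 4}; g ≡ 0 at y ∈ {1}; common: {1}.
Collecting: common zeros = {(4, 1)}, so the count is 1.
Comparison with the Bézout bound: 1 ≤ 4 = deg(f)·deg(g), as expected for curves with no common component (the affine F_5-count falls short of the bound because intersections may lie at infinity, over extension fields, or carry multiplicity).


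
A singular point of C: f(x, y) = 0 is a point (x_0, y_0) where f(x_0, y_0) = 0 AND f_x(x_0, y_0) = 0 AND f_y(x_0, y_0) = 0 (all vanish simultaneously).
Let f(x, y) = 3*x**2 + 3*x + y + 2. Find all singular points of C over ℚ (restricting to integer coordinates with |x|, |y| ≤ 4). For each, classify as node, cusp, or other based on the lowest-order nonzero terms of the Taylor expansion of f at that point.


No singular points in the scanned grid; C is smooth there.

Compute partial derivatives:
  f_x = 6*x + 3.
  f_y = 1.
f_y = 1 is a nonzero constant, so f_y never vanishes: no point (x, y) can satisfy f = f_x = f_y = 0. In particular no (x, y) ∈ {−4, ..., 4}² is singular; the curve is smooth.


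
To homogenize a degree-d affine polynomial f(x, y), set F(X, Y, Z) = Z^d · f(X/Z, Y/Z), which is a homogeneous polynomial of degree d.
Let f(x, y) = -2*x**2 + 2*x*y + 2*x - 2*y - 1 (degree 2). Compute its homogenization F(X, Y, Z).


F(X, Y, Z) = -2*X**2 + 2*X*Y + 2*X*Z - 2*Y*Z - Z**2

deg(f) = 2.
Substitute x = X/Z, y = Y/Z into f, then multiply by Z^2.
  monomial -2·x^2·y^0 ↦ -2·X^2·Y^0·Z^0.
  monomial 2·x^1·y^1 ↦ 2·X^1·Y^1·Z^0.
  monomial 2·x^1·y^0 ↦ 2·X^1·Y^0·Z^1.
  monomial -2·x^0·y^1 ↦ -2·X^0·Y^1·Z^1.
  monomial -1·x^0·y^0 ↦ -1·X^0·Y^0·Z^2.
Collecting: F(X, Y, Z) = -2*X**2 + 2*X*Y + 2*X*Z - 2*Y*Z - Z**2.


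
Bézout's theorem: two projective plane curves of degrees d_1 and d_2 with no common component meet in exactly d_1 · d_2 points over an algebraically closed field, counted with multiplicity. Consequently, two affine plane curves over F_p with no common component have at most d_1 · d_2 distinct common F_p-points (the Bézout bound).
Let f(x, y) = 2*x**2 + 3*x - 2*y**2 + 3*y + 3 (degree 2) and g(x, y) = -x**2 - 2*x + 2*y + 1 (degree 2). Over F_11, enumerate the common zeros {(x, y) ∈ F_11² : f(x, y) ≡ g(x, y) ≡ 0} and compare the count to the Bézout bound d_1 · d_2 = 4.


Common zeros: ∅; count = 0; Bézout bound = 4.

deg(f) = 2, deg(g) = 2, so Bézout bound = 4.
Scan x ∈ F_11. For each x, list the y ∈ F_11 with f(x, y) ≡ 0 and those with g(x, y) ≡ 0 (mod 11); the common zeros in that column are the intersection.
  x = 0: f ≡ 0 at y ∈ {9}; g ≡ 0 at y ∈ {5}; common: ∅.
  x = 1: f ≡ 0 at y ∈ ∅; g ≡ 0 at y ∈ {1}; common: ∅.
  x = 2: f ≡ 0 at y ∈ ∅; g ≡ 0 at y ∈ {9}; common: ∅.
  x = 3: f ≡ 0 at y ∈ ∅; g ≡ 0 at y ∈ {7}; common: ∅.
  x = 4: f ≡ 0 at y ∈ {9}; g ≡ 0 at y ∈ {6}; common: ∅.
  x = 5: f ≡ 0 at y ∈ {2, 5}; g ≡ 0 at y ∈ {6}; common: ∅.
  x = 6: f ≡ 0 at y ∈ {8, 10}; g ≡ 0 at y ∈ {7}; common: ∅.
  x = 7: f ≡ 0 at y ∈ ∅; g ≡ 0 at y ∈ {9}; common: ∅.
  x = 8: f ≡ 0 at y ∈ ∅; g ≡ 0 at y ∈ {1}; common: ∅.
  x = 9: f ≡ 0 at y ∈ {8, 10}; g ≡ 0 at y ∈ {5}; common: ∅.
  x = 10: f ≡ 0 at y ∈ {2, 5}; g ≡ 0 at y ∈ {10}; common: ∅.
Collecting: common zeros = ∅, so the count is 0.
Comparison with the Bézout bound: 0 ≤ 4 = deg(f)·deg(g), as expected for curves with no common component (the affine F_11-count falls short of the bound because intersections may lie at infinity, over extension fields, or carry multiplicity).


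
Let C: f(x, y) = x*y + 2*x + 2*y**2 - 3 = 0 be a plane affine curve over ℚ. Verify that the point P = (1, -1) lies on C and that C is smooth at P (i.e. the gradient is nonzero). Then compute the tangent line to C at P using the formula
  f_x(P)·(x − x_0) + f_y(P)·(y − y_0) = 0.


Tangent line at P: x - 3*y - 4 = 0.

Step 1: f(1, -1) = 0, so P lies on C.
Step 2: partial derivatives
  f_x(x, y) = y + 2, f_y(x, y) = x + 4*y.
  f_x(P) = 1, f_y(P) = -3 (gradient nonzero, so P is smooth).
Step 3: tangent line at P: 1·(x − 1) + -3·(y − -1) = 0.
Expanding: x - 3*y - 4 = 0.


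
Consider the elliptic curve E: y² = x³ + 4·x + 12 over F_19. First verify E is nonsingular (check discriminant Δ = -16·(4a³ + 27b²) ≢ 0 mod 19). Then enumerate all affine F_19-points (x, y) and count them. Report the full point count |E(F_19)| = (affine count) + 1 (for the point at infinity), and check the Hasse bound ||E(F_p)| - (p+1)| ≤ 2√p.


Affine points = {(1, 6), (1, 13), (2, 3), (2, 16), (4, 4), (4, 15), (5, 9), (5, 10), (6, 9), (6, 10), (8, 9), (8, 10), (9, 6), (9, 13), (10, 8), (10, 11), (11, 0), (13, 0), (14, 0), (16, 7), (16, 12), (18, 8), (18, 11)}; affine count = 23; |E(F_19)| = 24.

Discriminant check: Δ ∝ 4a³ + 27b² = 4·4³ + 27·12² = 4·64 + 27·144 ≡ 2 (mod 19). Nonzero ⇒ E is nonsingular.
For each x ∈ F_19, compute rhs = x³ + 4·x + 12 mod 19, then count y ∈ F_19 with y² ≡ rhs.
  x = 0: rhs = 12, matching y values: none (0 points).
  x = 1: rhs = 17, matching y values: 6, 13 (2 points).
  x = 2: rhs = 9, matching y values: 3, 16 (2 points).
  x = 3: rhs = 13, matching y values: none (0 points).
  x = 4: rhs = 16, matching y values: 4, 15 (2 points).
  x = 5: rhs = 5, matching y values: 9, 10 (2 points).
  x = 6: rhs = 5, matching y values: 9, 10 (2 points).
  x = 7: rhs = 3, matching y values: none (0 points).
  x = 8: rhs = 5, matching y values: 9, 10 (2 points).
  x = 9: rhs = 17, matching y values: 6, 13 (2 points).
  x = 10: rhs = 7, matching y values: 8, 11 (2 points).
  x = 11: rhs = 0, matching y values: 0 (1 points).
  x = 12: rhs = 2, matching y values: none (0 points).
  x = 13: rhs = 0, matching y values: 0 (1 points).
  x = 14: rhs = 0, matching y values: 0 (1 points).
  x = 15: rhs = 8, matching y values: none (0 points).
  x = 16: rhs = 11, matching y values: 7, 12 (2 points).
  x = 17: rhs = 15, matching y values: none (0 points).
  x = 18: rhs = 7, matching y values: 8, 11 (2 points).
Total affine count: 23.
Full point count |E(F_19)| = 23 + 1 = 24.
Hasse bound: |24 − (19+1)| = |4| = 4 ≤ 2√19 ≈ 8.7178 ✓.


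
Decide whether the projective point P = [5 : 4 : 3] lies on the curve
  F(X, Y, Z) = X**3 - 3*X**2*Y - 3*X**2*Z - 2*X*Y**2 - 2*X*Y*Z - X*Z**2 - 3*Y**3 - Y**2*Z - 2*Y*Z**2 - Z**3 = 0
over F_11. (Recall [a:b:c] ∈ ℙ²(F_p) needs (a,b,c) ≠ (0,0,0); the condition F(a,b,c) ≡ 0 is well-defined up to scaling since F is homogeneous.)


F(5,4,3) ≡ 3 (mod 11); P is NOT on the curve.

Evaluate F(5, 4, 3) term-by-term (mod 11).
  X**3 ↦ 1·125·1·1 = 125
  -3*X**2*Y ↦ -3·25·4·1 = -300
  -3*X**2*Z ↦ -3·25·1·3 = -225
  -2*X*Y**2 ↦ -2·5·16·1 = -160
  -2*X*Y*Z ↦ -2·5·4·3 = -120
  -X*Z**2 ↦ -1·5·1·9 = -45
  -3*Y**3 ↦ -3·1·64·1 = -192
  -Y**2*Z ↦ -1·1·16·3 = -48
  -2*Y*Z**2 ↦ -2·1·4·9 = -72
  -Z**3 ↦ -1·1·1·27 = -27
Sum: F(5, 4, 3) = (125) + (-300) + (-225) + (-160) + (-120) + (-45) + (-192) + (-48) + (-72) + (-27) = -1064.
Reducing mod 11: -1064 ≡ 3 (mod 11).
Since F(a, b, c) ≡ 3 ≠ 0 (mod 11), P does NOT lie on the curve.


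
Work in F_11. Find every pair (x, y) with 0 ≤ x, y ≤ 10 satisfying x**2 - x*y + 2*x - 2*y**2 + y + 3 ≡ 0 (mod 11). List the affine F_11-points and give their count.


Affine F_11-points: {(0, 7), (0, 10), (1, 5), (1, 6), (2, 0), (2, 5), (3, 4), (3, 6), (4, 1), (4, 3), (5, 2), (5, 7), (6, 1), (6, 2), (7, 0), (7, 8), (8, 3), (8, 10), (9, 9), (10, 4), (10, 8)}; count = 21.

For each of the 121 pairs (x, y) ∈ F_11², evaluate f(x, y) mod 11. Record the zeros.
  x = 0: [0↦3, 1↦2, 2↦8, 3↦10, 4↦8, 5↦2, 6↦3, 7↦0, 8↦4, 9↦4, 10↦0]  zeros at y ∈ {7, 10}
  x = 1: [0↦6, 1↦4, 2↦9, 3↦10, 4↦7, 5↦0, 6↦0, 7↦7, 8↦10, 9↦9, 10↦4]  zeros at y ∈ {5, 6}
  x = 2: [0↦0, 1↦8, 2↦1, 3↦1, 4↦8, 5↦0, 6↦10, 7↦5, 8↦7, 9↦5, 10↦10]  zeros at y ∈ {0, 5}
  x = 3: [0↦7, 1↦3, 2↦6, 3↦5, 4↦0, 5↦2, 6↦0, 7↦5, 8↦6, 9↦3, 10↦7]  zeros at y ∈ {4, 6}
  x = 4: [0↦5, 1↦0, 2↦2, 3↦0, 4↦5, 5↦6, 6↦3, 7↦7, 8↦7, 9↦3, 10↦6]  zeros at y ∈ {1, 3}
  x = 5: [0↦5, 1↦10, 2↦0, 3↦8, 4↦1, 5↦1, 6↦8, 7↦0, 8↦10, 9↦5, 10↦7]  zeros at y ∈ {2, 7}
  x = 6: [0↦7, 1↦0, 2↦0, 3↦7, 4↦10, 5↦9, 6↦4, 7↦6, 8↦4, 9↦9, 10↦10]  zeros at y ∈ {1, 2}
  x = 7: [0↦0, 1↦3, 2↦2, 3↦8, 4↦10, 5↦8, 6↦2, 7↦3, 8↦0, 9↦4, 10↦4]  zeros at y ∈ {0, 8}
  x = 8: [0↦6, 1↦8, 2↦6, 3↦0, 4↦1, 5↦9, 6↦2, 7↦2, 8↦9, 9↦1, 10↦0]  zeros at y ∈ {3, 10}
  x = 9: [0↦3, 1↦4, 2↦1, 3↦5, 4↦5, 5↦1, 6↦4, 7↦3, 8↦9, 9↦0, 10↦9]  zeros at y ∈ {9}
  x = 10: [0↦2, 1↦2, 2↦9, 3↦1, 4↦0, 5↦6, 6↦8, 7↦6, 8↦0, 9↦1, 10↦9]  zeros at y ∈ {4, 8}
Collecting zeros: affine points = {(0, 7), (0, 10), (1, 5), (1, 6), (2, 0), (2, 5), (3, 4), (3, 6), (4, 1), (4, 3), (5, 2), (5, 7), (6, 1), (6, 2), (7, 0), (7, 8), (8, 3), (8, 10), (9, 9), (10, 4), (10, 8)}.
Total count |C(F_11)_aff| = 21.


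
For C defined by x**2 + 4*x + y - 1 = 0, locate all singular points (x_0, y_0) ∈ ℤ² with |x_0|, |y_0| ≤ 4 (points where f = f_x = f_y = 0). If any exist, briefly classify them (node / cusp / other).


No singular points in the scanned grid; C is smooth there.

Compute partial derivatives:
  f_x = 2*x + 4.
  f_y = 1.
f_y = 1 is a nonzero constant, so f_y never vanishes: no point (x, y) can satisfy f = f_x = f_y = 0. In particular no (x, y) ∈ {−4, ..., 4}² is singular; the curve is smooth.


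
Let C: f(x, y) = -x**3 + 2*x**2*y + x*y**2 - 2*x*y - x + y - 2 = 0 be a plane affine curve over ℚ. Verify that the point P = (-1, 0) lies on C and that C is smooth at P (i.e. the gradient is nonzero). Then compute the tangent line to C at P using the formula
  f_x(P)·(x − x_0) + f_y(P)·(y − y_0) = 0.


Tangent line at P: -4*x + 5*y - 4 = 0.

Step 1: f(-1, 0) = 0, so P lies on C.
Step 2: partial derivatives
  f_x(x, y) = -3*x**2 + 4*x*y + y**2 - 2*y - 1, f_y(x, y) = 2*x**2 + 2*x*y - 2*x + 1.
  f_x(P) = -4, f_y(P) = 5 (gradient nonzero, so P is smooth).
Step 3: tangent line at P: -4·(x − -1) + 5·(y − 0) = 0.
Expanding: -4*x + 5*y - 4 = 0.


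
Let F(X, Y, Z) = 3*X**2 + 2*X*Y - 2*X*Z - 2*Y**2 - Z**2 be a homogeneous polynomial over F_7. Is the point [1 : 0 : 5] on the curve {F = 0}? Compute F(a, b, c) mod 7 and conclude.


F(1,0,5) ≡ 3 (mod 7); P is NOT on the curve.

Evaluate F(1, 0, 5) term-by-term (mod 7).
  3*X**2 ↦ 3·1·1·1 = 3
  2*X*Y ↦ 2·1·0·1 = 0
  -2*X*Z ↦ -2·1·1·5 = -10
  -2*Y**2 ↦ -2·1·0·1 = 0
  -Z**2 ↦ -1·1·1·25 = -25
Sum: F(1, 0, 5) = (3) + (0) + (-10) + (0) + (-25) = -32.
Reducing mod 7: -32 ≡ 3 (mod 7).
Since F(a, b, c) ≡ 3 ≠ 0 (mod 7), P does NOT lie on the curve.


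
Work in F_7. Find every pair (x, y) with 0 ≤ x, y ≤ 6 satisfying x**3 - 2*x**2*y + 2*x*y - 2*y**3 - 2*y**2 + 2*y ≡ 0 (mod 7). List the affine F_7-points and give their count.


Affine F_7-points: {(0, 0), (2, 3), (6, 1)}; count = 3.

For each of the 49 pairs (x, y) ∈ F_7², evaluate f(x, y) mod 7. Record the zeros.
  x = 0: [0↦0, 1↦5, 2↦1, 3↦4, 4↦2, 5↦4, 6↦5]  zeros at y ∈ {0}
  x = 1: [0↦1, 1↦6, 2↦2, 3↦5, 4↦3, 5↦5, 6↦6]  zeros at y ∈ ∅
  x = 2: [0↦1, 1↦2, 2↦1, 3↦0, 4↦1, 5↦6, 6↦3]  zeros at y ∈ {3}
  x = 3: [0↦6, 1↦6, 2↦4, 3↦2, 4↦2, 5↦6, 6↦2]  zeros at y ∈ ∅
  x = 4: [0↦1, 1↦3, 2↦3, 3↦3, 4↦5, 5↦4, 6↦2]  zeros at y ∈ ∅
  x = 5: [0↦6, 1↦6, 2↦4, 3↦2, 4↦2, 5↦6, 6↦2]  zeros at y ∈ ∅
  x = 6: [0↦6, 1↦0, 2↦6, 3↦5, 4↦6, 5↦4, 6↦1]  zeros at y ∈ {1}
Collecting zeros: affine points = {(0, 0), (2, 3), (6, 1)}.
Total count |C(F_7)_aff| = 3.


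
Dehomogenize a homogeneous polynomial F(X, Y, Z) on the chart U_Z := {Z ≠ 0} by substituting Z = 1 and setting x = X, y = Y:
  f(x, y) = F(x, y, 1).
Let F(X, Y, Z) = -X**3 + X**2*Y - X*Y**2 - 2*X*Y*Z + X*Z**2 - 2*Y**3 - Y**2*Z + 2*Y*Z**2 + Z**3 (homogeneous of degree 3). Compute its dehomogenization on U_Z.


f(x, y) = -x**3 + x**2*y - x*y**2 - 2*x*y + x - 2*y**3 - y**2 + 2*y + 1

On U_Z we set Z = 1. Each monomial c·X^i·Y^j·Z^k in F becomes c·x^i·y^j·1^k = c·x^i·y^j.
Substituting Z = 1: F(X, Y, 1) = -x**3 + x**2*y - x*y**2 - 2*x*y + x - 2*y**3 - y**2 + 2*y + 1.
Note: deg(f) ≤ deg(F) = 3; strict inequality happens when F is divisible by Z (lost terms).


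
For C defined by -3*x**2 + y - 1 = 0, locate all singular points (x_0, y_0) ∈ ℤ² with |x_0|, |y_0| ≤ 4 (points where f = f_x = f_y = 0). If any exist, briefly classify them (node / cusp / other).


No singular points in the scanned grid; C is smooth there.

Compute partial derivatives:
  f_x = -6*x.
  f_y = 1.
f_y = 1 is a nonzero constant, so f_y never vanishes: no point (x, y) can satisfy f = f_x = f_y = 0. In particular no (x, y) ∈ {−4, ..., 4}² is singular; the curve is smooth.


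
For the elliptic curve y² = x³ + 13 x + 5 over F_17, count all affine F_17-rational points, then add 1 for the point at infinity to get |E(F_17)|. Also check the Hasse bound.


Affine points = {(1, 6), (1, 11), (4, 6), (4, 11), (5, 5), (5, 12), (8, 3), (8, 14), (9, 1), (9, 16), (10, 8), (10, 9), (11, 0), (12, 6), (12, 11), (13, 5), (13, 12), (16, 5), (16, 12)}; affine count = 19; |E(F_17)| = 20.

Discriminant check: Δ ∝ 4a³ + 27b² = 4·13³ + 27·5² = 4·2197 + 27·25 ≡ 11 (mod 17). Nonzero ⇒ E is nonsingular.
For each x ∈ F_17, compute rhs = x³ + 13·x + 5 mod 17, then count y ∈ F_17 with y² ≡ rhs.
  x = 0: rhs = 5, matching y values: none (0 points).
  x = 1: rhs = 2, matching y values: 6, 11 (2 points).
  x = 2: rhs = 5, matching y values: none (0 points).
  x = 3: rhs = 3, matching y values: none (0 points).
  x = 4: rhs = 2, matching y values: 6, 11 (2 points).
  x = 5: rhs = 8, matching y values: 5, 12 (2 points).
  x = 6: rhs = 10, matching y values: none (0 points).
  x = 7: rhs = 14, matching y values: none (0 points).
  x = 8: rhs = 9, matching y values: 3, 14 (2 points).
  x = 9: rhs = 1, matching y values: 1, 16 (2 points).
  x = 10: rhs = 13, matching y values: 8, 9 (2 points).
  x = 11: rhs = 0, matching y values: 0 (1 points).
  x = 12: rhs = 2, matching y values: 6, 11 (2 points).
  x = 13: rhs = 8, matching y values: 5, 12 (2 points).
  x = 14: rhs = 7, matching y values: none (0 points).
  x = 15: rhs = 5, matching y values: none (0 points).
  x = 16: rhs = 8, matching y values: 5, 12 (2 points).
Total affine count: 19.
Full point count |E(F_17)| = 19 + 1 = 20.
Hasse bound: |20 − (17+1)| = |2| = 2 ≤ 2√17 ≈ 8.2462 ✓.


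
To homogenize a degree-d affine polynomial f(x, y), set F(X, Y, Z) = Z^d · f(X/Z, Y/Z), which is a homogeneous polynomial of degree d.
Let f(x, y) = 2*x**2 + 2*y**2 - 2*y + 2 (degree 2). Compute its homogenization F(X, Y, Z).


F(X, Y, Z) = 2*X**2 + 2*Y**2 - 2*Y*Z + 2*Z**2

deg(f) = 2.
Substitute x = X/Z, y = Y/Z into f, then multiply by Z^2.
  monomial 2·x^2·y^0 ↦ 2·X^2·Y^0·Z^0.
  monomial 2·x^0·y^2 ↦ 2·X^0·Y^2·Z^0.
  monomial -2·x^0·y^1 ↦ -2·X^0·Y^1·Z^1.
  monomial 2·x^0·y^0 ↦ 2·X^0·Y^0·Z^2.
Collecting: F(X, Y, Z) = 2*X**2 + 2*Y**2 - 2*Y*Z + 2*Z**2.


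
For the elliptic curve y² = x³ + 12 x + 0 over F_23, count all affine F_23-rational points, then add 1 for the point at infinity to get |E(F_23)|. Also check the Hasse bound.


Affine points = {(0, 0), (1, 6), (1, 17), (2, 3), (2, 20), (5, 1), (5, 22), (6, 9), (6, 14), (7, 6), (7, 17), (9, 3), (9, 20), (10, 4), (10, 19), (12, 3), (12, 20), (15, 6), (15, 17), (19, 7), (19, 16), (20, 11), (20, 12)}; affine count = 23; |E(F_23)| = 24.

Discriminant check: Δ ∝ 4a³ + 27b² = 4·12³ + 27·0² = 4·1728 + 27·0 ≡ 12 (mod 23). Nonzero ⇒ E is nonsingular.
For each x ∈ F_23, compute rhs = x³ + 12·x + 0 mod 23, then count y ∈ F_23 with y² ≡ rhs.
  x = 0: rhs = 0, matching y values: 0 (1 points).
  x = 1: rhs = 13, matching y values: 6, 17 (2 points).
  x = 2: rhs = 9, matching y values: 3, 20 (2 points).
  x = 3: rhs = 17, matching y values: none (0 points).
  x = 4: rhs = 20, matching y values: none (0 points).
  x = 5: rhs = 1, matching y values: 1, 22 (2 points).
  x = 6: rhs = 12, matching y values: 9, 14 (2 points).
  x = 7: rhs = 13, matching y values: 6, 17 (2 points).
  x = 8: rhs = 10, matching y values: none (0 points).
  x = 9: rhs = 9, matching y values: 3, 20 (2 points).
  x = 10: rhs = 16, matching y values: 4, 19 (2 points).
  x = 11: rhs = 14, matching y values: none (0 points).
  x = 12: rhs = 9, matching y values: 3, 20 (2 points).
  x = 13: rhs = 7, matching y values: none (0 points).
  x = 14: rhs = 14, matching y values: none (0 points).
  x = 15: rhs = 13, matching y values: 6, 17 (2 points).
  x = 16: rhs = 10, matching y values: none (0 points).
  x = 17: rhs = 11, matching y values: none (0 points).
  x = 18: rhs = 22, matching y values: none (0 points).
  x = 19: rhs = 3, matching y values: 7, 16 (2 points).
  x = 20: rhs = 6, matching y values: 11, 12 (2 points).
  x = 21: rhs = 14, matching y values: none (0 points).
  x = 22: rhs = 10, matching y values: none (0 points).
Total affine count: 23.
Full point count |E(F_23)| = 23 + 1 = 24.
Hasse bound: |24 − (23+1)| = |0| = 0 ≤ 2√23 ≈ 9.5917 ✓.


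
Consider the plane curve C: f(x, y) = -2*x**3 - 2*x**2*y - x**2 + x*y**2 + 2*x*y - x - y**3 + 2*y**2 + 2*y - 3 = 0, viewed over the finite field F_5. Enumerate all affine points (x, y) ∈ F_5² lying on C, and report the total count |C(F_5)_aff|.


Affine F_5-points: {(0, 1), (1, 4), (2, 0), (3, 1), (4, 3)}; count = 5.

For each of the 25 pairs (x, y) ∈ F_5², evaluate f(x, y) mod 5. Record the zeros.
  x = 0: [0↦2, 1↦0, 2↦1, 3↦4, 4↦3]  zeros at y ∈ {1}
  x = 1: [0↦3, 1↦2, 2↦1, 3↦4, 4↦0]  zeros at y ∈ {4}
  x = 2: [0↦0, 1↦1, 2↦4, 3↦3, 4↦2]  zeros at y ∈ {0}
  x = 3: [0↦1, 1↦0, 2↦3, 3↦4, 4↦2]  zeros at y ∈ {1}
  x = 4: [0↦4, 1↦2, 2↦1, 3↦0, 4↦3]  zeros at y ∈ {3}
Collecting zeros: affine points = {(0, 1), (1, 4), (2, 0), (3, 1), (4, 3)}.
Total count |C(F_5)_aff| = 5.


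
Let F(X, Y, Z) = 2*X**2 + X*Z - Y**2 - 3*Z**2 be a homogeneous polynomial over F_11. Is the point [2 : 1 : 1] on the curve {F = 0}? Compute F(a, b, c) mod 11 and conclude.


F(2,1,1) ≡ 6 (mod 11); P is NOT on the curve.

Evaluate F(2, 1, 1) term-by-term (mod 11).
  2*X**2 ↦ 2·4·1·1 = 8
  X*Z ↦ 1·2·1·1 = 2
  -Y**2 ↦ -1·1·1·1 = -1
  -3*Z**2 ↦ -3·1·1·1 = -3
Sum: F(2, 1, 1) = (8) + (2) + (-1) + (-3) = 6.
Reducing mod 11: 6 ≡ 6 (mod 11).
Since F(a, b, c) ≡ 6 ≠ 0 (mod 11), P does NOT lie on the curve.


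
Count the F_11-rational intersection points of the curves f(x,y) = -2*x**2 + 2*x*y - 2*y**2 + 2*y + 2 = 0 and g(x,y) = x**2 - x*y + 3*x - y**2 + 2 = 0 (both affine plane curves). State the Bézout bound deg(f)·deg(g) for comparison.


Common zeros: {(1, 2), (10, 0)}; count = 2; Bézout bound = 4.

deg(f) = 2, deg(g) = 2, so Bézout bound = 4.
Scan x ∈ F_11. For each x, list the y ∈ F_11 with f(x, y) ≡ 0 and those with g(x, y) ≡ 0 (mod 11); the common zeros in that column are the intersection.
  x = 0: f ≡ 0 at y ∈ {4, 8}; g ≡ 0 at y ∈ ∅; common: ∅.
  x = 1: f ≡ 0 at y ∈ {0, 2}; g ≡ 0 at y ∈ {2, 8}; common: {2}.
  x = 2: f ≡ 0 at y ∈ ∅; g ≡ 0 at y ∈ ∅; common: ∅.
  x = 3: f ≡ 0 at y ∈ ∅; g ≡ 0 at y ∈ {9, 10}; common: ∅.
  x = 4: f ≡ 0 at y ∈ {1, 4}; g ≡ 0 at y ∈ {8, 10}; common: ∅.
  x = 5: f ≡ 0 at y ∈ ∅; g ≡ 0 at y ∈ ∅; common: ∅.
  x = 6: f ≡ 0 at y ∈ ∅; g ≡ 0 at y ∈ ∅; common: ∅.
  x = 7: f ≡ 0 at y ∈ {3, 5}; g ≡ 0 at y ∈ ∅; common: ∅.
  x = 8: f ≡ 0 at y ∈ {1, 8}; g ≡ 0 at y ∈ ∅; common: ∅.
  x = 9: f ≡ 0 at y ∈ {5}; g ≡ 0 at y ∈ {0, 2}; common: ∅.
  x = 10: f ≡ 0 at y ∈ {0}; g ≡ 0 at y ∈ {0, 1}; common: {0}.
Collecting: common zeros = {(1, 2), (10, 0)}, so the count is 2.
Comparison with the Bézout bound: 2 ≤ 4 = deg(f)·deg(g), as expected for curves with no common component (the affine F_11-count falls short of the bound because intersections may lie at infinity, over extension fields, or carry multiplicity).


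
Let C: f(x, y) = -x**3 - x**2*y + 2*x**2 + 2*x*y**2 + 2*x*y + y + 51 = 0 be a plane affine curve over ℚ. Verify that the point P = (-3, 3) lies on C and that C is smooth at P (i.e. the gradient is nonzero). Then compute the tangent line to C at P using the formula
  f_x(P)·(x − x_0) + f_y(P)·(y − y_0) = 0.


Tangent line at P: 3*x - 50*y + 159 = 0.

Step 1: f(-3, 3) = 0, so P lies on C.
Step 2: partial derivatives
  f_x(x, y) = -3*x**2 - 2*x*y + 4*x + 2*y**2 + 2*y, f_y(x, y) = -x**2 + 4*x*y + 2*x + 1.
  f_x(P) = 3, f_y(P) = -50 (gradient nonzero, so P is smooth).
Step 3: tangent line at P: 3·(x − -3) + -50·(y − 3) = 0.
Expanding: 3*x - 50*y + 159 = 0.


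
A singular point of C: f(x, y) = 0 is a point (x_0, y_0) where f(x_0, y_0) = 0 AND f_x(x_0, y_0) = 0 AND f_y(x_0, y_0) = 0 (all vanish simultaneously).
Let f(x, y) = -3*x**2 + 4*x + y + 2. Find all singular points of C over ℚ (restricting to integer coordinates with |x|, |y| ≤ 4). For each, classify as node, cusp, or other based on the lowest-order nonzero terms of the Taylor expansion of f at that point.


No singular points in the scanned grid; C is smooth there.

Compute partial derivatives:
  f_x = 4 - 6*x.
  f_y = 1.
f_y = 1 is a nonzero constant, so f_y never vanishes: no point (x, y) can satisfy f = f_x = f_y = 0. In particular no (x, y) ∈ {−4, ..., 4}² is singular; the curve is smooth.


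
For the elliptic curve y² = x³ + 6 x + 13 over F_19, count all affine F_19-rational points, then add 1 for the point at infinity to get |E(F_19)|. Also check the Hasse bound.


Affine points = {(1, 1), (1, 18), (3, 1), (3, 18), (4, 5), (4, 14), (5, 4), (5, 15), (9, 6), (9, 13), (10, 3), (10, 16), (11, 2), (11, 17), (15, 1), (15, 18), (16, 5), (16, 14), (18, 5), (18, 14)}; affine count = 20; |E(F_19)| = 21.

Discriminant check: Δ ∝ 4a³ + 27b² = 4·6³ + 27·13² = 4·216 + 27·169 ≡ 12 (mod 19). Nonzero ⇒ E is nonsingular.
For each x ∈ F_19, compute rhs = x³ + 6·x + 13 mod 19, then count y ∈ F_19 with y² ≡ rhs.
  x = 0: rhs = 13, matching y values: none (0 points).
  x = 1: rhs = 1, matching y values: 1, 18 (2 points).
  x = 2: rhs = 14, matching y values: none (0 points).
  x = 3: rhs = 1, matching y values: 1, 18 (2 points).
  x = 4: rhs = 6, matching y values: 5, 14 (2 points).
  x = 5: rhs = 16, matching y values: 4, 15 (2 points).
  x = 6: rhs = 18, matching y values: none (0 points).
  x = 7: rhs = 18, matching y values: none (0 points).
  x = 8: rhs = 3, matching y values: none (0 points).
  x = 9: rhs = 17, matching y values: 6, 13 (2 points).
  x = 10: rhs = 9, matching y values: 3, 16 (2 points).
  x = 11: rhs = 4, matching y values: 2, 17 (2 points).
  x = 12: rhs = 8, matching y values: none (0 points).
  x = 13: rhs = 8, matching y values: none (0 points).
  x = 14: rhs = 10, matching y values: none (0 points).
  x = 15: rhs = 1, matching y values: 1, 18 (2 points).
  x = 16: rhs = 6, matching y values: 5, 14 (2 points).
  x = 17: rhs = 12, matching y values: none (0 points).
  x = 18: rhs = 6, matching y values: 5, 14 (2 points).
Total affine count: 20.
Full point count |E(F_19)| = 20 + 1 = 21.
Hasse bound: |21 − (19+1)| = |1| = 1 ≤ 2√19 ≈ 8.7178 ✓.


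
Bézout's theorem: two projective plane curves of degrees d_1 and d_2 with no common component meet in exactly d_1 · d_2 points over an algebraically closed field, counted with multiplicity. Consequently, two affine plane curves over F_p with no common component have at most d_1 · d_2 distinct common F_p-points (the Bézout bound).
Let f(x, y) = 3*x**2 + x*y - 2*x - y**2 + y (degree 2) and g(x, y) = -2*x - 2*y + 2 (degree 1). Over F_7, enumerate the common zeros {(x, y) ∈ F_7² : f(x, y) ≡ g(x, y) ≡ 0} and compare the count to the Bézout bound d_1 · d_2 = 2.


Common zeros: {(0, 1)}; count = 1; Bézout bound = 2.

deg(f) = 2, deg(g) = 1, so Bézout bound = 2.
Scan x ∈ F_7. For each x, list the y ∈ F_7 with f(x, y) ≡ 0 and those with g(x, y) ≡ 0 (mod 7); the common zeros in that column are the intersection.
  x = 0: f ≡ 0 at y ∈ {0, 1}; g ≡ 0 at y ∈ {1}; common: {1}.
  x = 1: f ≡ 0 at y ∈ {4, 5}; g ≡ 0 at y ∈ {0}; common: ∅.
  x = 2: f ≡ 0 at y ∈ ∅; g ≡ 0 at y ∈ {6}; common: ∅.
  x = 3: f ≡ 0 at y ∈ {0, 4}; g ≡ 0 at y ∈ {5}; common: ∅.
  x = 4: f ≡ 0 at y ∈ ∅; g ≡ 0 at y ∈ {4}; common: ∅.
  x = 5: f ≡ 0 at y ∈ {1, 5}; g ≡ 0 at y ∈ {3}; common: ∅.
  x = 6: f ≡ 0 at y ∈ ∅; g ≡ 0 at y ∈ {2}; common: ∅.
Collecting: common zeros = {(0, 1)}, so the count is 1.
Comparison with the Bézout bound: 1 ≤ 2 = deg(f)·deg(g), as expected for curves with no common component (the affine F_7-count falls short of the bound because intersections may lie at infinity, over extension fields, or carry multiplicity).


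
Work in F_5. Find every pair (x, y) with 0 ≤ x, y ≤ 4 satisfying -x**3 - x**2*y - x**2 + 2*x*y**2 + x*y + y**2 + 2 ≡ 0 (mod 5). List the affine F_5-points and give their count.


Affine F_5-points: {(1, 0), (2, 0)}; count = 2.

For each of the 25 pairs (x, y) ∈ F_5², evaluate f(x, y) mod 5. Record the zeros.
  x = 0: [0↦2, 1↦3, 2↦1, 3↦1, 4↦3]  zeros at y ∈ ∅
  x = 1: [0↦0, 1↦3, 2↦2, 3↦2, 4↦3]  zeros at y ∈ {0}
  x = 2: [0↦0, 1↦3, 2↦1, 3↦4, 4↦2]  zeros at y ∈ {0}
  x = 3: [0↦1, 1↦2, 2↦2, 3↦1, 4↦4]  zeros at y ∈ ∅
  x = 4: [0↦2, 1↦4, 2↦4, 3↦2, 4↦3]  zeros at y ∈ ∅
Collecting zeros: affine points = {(1, 0), (2, 0)}.
Total count |C(F_5)_aff| = 2.


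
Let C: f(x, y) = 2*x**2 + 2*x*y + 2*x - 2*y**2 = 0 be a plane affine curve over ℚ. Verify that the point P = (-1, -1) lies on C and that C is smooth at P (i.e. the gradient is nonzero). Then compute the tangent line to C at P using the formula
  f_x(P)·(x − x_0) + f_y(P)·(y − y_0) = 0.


Tangent line at P: -4*x + 2*y - 2 = 0.

Step 1: f(-1, -1) = 0, so P lies on C.
Step 2: partial derivatives
  f_x(x, y) = 4*x + 2*y + 2, f_y(x, y) = 2*x - 4*y.
  f_x(P) = -4, f_y(P) = 2 (gradient nonzero, so P is smooth).
Step 3: tangent line at P: -4·(x − -1) + 2·(y − -1) = 0.
Expanding: -4*x + 2*y - 2 = 0.


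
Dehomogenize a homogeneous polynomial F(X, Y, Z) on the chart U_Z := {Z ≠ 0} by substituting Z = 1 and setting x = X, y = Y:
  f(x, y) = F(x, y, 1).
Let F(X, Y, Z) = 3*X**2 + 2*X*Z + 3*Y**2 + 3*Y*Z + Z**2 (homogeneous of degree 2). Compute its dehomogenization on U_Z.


f(x, y) = 3*x**2 + 2*x + 3*y**2 + 3*y + 1

On U_Z we set Z = 1. Each monomial c·X^i·Y^j·Z^k in F becomes c·x^i·y^j·1^k = c·x^i·y^j.
Substituting Z = 1: F(X, Y, 1) = 3*x**2 + 2*x + 3*y**2 + 3*y + 1.
Note: deg(f) ≤ deg(F) = 2; strict inequality happens when F is divisible by Z (lost terms).


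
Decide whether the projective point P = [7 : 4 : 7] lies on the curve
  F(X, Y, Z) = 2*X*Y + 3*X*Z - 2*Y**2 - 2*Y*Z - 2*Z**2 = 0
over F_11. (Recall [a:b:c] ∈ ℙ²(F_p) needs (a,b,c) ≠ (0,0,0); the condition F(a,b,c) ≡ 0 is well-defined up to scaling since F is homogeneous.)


F(7,4,7) ≡ 6 (mod 11); P is NOT on the curve.

Evaluate F(7, 4, 7) term-by-term (mod 11).
  2*X*Y ↦ 2·7·4·1 = 56
  3*X*Z ↦ 3·7·1·7 = 147
  -2*Y**2 ↦ -2·1·16·1 = -32
  -2*Y*Z ↦ -2·1·4·7 = -56
  -2*Z**2 ↦ -2·1·1·49 = -98
Sum: F(7, 4, 7) = (56) + (147) + (-32) + (-56) + (-98) = 17.
Reducing mod 11: 17 ≡ 6 (mod 11).
Since F(a, b, c) ≡ 6 ≠ 0 (mod 11), P does NOT lie on the curve.


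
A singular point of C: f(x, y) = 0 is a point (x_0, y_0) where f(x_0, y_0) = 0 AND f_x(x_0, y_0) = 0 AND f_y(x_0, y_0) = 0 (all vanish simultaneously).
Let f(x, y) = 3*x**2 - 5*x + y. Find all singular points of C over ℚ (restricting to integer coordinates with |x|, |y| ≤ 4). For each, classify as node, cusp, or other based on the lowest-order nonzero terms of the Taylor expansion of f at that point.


No singular points in the scanned grid; C is smooth there.

Compute partial derivatives:
  f_x = 6*x - 5.
  f_y = 1.
f_y = 1 is a nonzero constant, so f_y never vanishes: no point (x, y) can satisfy f = f_x = f_y = 0. In particular no (x, y) ∈ {−4, ..., 4}² is singular; the curve is smooth.


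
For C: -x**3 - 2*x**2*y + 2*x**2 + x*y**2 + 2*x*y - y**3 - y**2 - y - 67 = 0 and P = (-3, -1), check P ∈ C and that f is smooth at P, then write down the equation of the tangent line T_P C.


Tangent line at P: -52*x - 20*y - 176 = 0.

Step 1: f(-3, -1) = 0, so P lies on C.
Step 2: partial derivatives
  f_x(x, y) = -3*x**2 - 4*x*y + 4*x + y**2 + 2*y, f_y(x, y) = -2*x**2 + 2*x*y + 2*x - 3*y**2 - 2*y - 1.
  f_x(P) = -52, f_y(P) = -20 (gradient nonzero, so P is smooth).
Step 3: tangent line at P: -52·(x − -3) + -20·(y − -1) = 0.
Expanding: -52*x - 20*y - 176 = 0.


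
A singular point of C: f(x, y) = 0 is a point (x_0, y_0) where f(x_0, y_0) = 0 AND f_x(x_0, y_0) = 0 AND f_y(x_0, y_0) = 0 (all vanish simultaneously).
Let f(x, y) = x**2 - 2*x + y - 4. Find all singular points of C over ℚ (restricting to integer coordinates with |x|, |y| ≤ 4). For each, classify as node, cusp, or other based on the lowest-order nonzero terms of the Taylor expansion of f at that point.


No singular points in the scanned grid; C is smooth there.

Compute partial derivatives:
  f_x = 2*x - 2.
  f_y = 1.
f_y = 1 is a nonzero constant, so f_y never vanishes: no point (x, y) can satisfy f = f_x = f_y = 0. In particular no (x, y) ∈ {−4, ..., 4}² is singular; the curve is smooth.


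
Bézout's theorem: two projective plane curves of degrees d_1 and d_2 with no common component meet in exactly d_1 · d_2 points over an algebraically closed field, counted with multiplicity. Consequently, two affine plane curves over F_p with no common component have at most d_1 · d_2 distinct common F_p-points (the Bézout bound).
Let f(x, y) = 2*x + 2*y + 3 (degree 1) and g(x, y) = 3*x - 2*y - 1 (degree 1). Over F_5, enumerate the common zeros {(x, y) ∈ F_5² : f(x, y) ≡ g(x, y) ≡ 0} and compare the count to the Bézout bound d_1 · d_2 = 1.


Common zeros: ∅; count = 0; Bézout bound = 1.

deg(f) = 1, deg(g) = 1, so Bézout bound = 1.
Scan x ∈ F_5. For each x, list the y ∈ F_5 with f(x, y) ≡ 0 and those with g(x, y) ≡ 0 (mod 5); the common zeros in that column are the intersection.
  x = 0: f ≡ 0 at y ∈ {1}; g ≡ 0 at y ∈ {2}; common: ∅.
  x = 1: f ≡ 0 at y ∈ {0}; g ≡ 0 at y ∈ {1}; common: ∅.
  x = 2: f ≡ 0 at y ∈ {4}; g ≡ 0 at y ∈ {0}; common: ∅.
  x = 3: f ≡ 0 at y ∈ {3}; g ≡ 0 at y ∈ {4}; common: ∅.
  x = 4: f ≡ 0 at y ∈ {2}; g ≡ 0 at y ∈ {3}; common: ∅.
Collecting: common zeros = ∅, so the count is 0.
Comparison with the Bézout bound: 0 ≤ 1 = deg(f)·deg(g), as expected for curves with no common component (the affine F_5-count falls short of the bound because intersections may lie at infinity, over extension fields, or carry multiplicity).


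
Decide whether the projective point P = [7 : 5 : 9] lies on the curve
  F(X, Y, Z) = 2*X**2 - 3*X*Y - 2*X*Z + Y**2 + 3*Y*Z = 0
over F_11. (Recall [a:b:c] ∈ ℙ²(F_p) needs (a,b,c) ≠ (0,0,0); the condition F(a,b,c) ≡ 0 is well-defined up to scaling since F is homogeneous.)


F(7,5,9) ≡ 5 (mod 11); P is NOT on the curve.

Evaluate F(7, 5, 9) term-by-term (mod 11).
  2*X**2 ↦ 2·49·1·1 = 98
  -3*X*Y ↦ -3·7·5·1 = -105
  -2*X*Z ↦ -2·7·1·9 = -126
  Y**2 ↦ 1·1·25·1 = 25
  3*Y*Z ↦ 3·1·5·9 = 135
Sum: F(7, 5, 9) = (98) + (-105) + (-126) + (25) + (135) = 27.
Reducing mod 11: 27 ≡ 5 (mod 11).
Since F(a, b, c) ≡ 5 ≠ 0 (mod 11), P does NOT lie on the curve.


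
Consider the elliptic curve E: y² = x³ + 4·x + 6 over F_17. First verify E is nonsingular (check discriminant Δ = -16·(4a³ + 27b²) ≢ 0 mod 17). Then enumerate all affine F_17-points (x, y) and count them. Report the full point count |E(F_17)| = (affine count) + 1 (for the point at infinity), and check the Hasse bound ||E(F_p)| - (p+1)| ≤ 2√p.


Affine points = {(4, 1), (4, 16), (5, 7), (5, 10), (6, 5), (6, 12), (10, 3), (10, 14), (11, 2), (11, 15), (14, 1), (14, 16), (16, 1), (16, 16)}; affine count = 14; |E(F_17)| = 15.

Discriminant check: Δ ∝ 4a³ + 27b² = 4·4³ + 27·6² = 4·64 + 27·36 ≡ 4 (mod 17). Nonzero ⇒ E is nonsingular.
For each x ∈ F_17, compute rhs = x³ + 4·x + 6 mod 17, then count y ∈ F_17 with y² ≡ rhs.
  x = 0: rhs = 6, matching y values: none (0 points).
  x = 1: rhs = 11, matching y values: none (0 points).
  x = 2: rhs = 5, matching y values: none (0 points).
  x = 3: rhs = 11, matching y values: none (0 points).
  x = 4: rhs = 1, matching y values: 1, 16 (2 points).
  x = 5: rhs = 15, matching y values: 7, 10 (2 points).
  x = 6: rhs = 8, matching y values: 5, 12 (2 points).
  x = 7: rhs = 3, matching y values: none (0 points).
  x = 8: rhs = 6, matching y values: none (0 points).
  x = 9: rhs = 6, matching y values: none (0 points).
  x = 10: rhs = 9, matching y values: 3, 14 (2 points).
  x = 11: rhs = 4, matching y values: 2, 15 (2 points).
  x = 12: rhs = 14, matching y values: none (0 points).
  x = 13: rhs = 11, matching y values: none (0 points).
  x = 14: rhs = 1, matching y values: 1, 16 (2 points).
  x = 15: rhs = 7, matching y values: none (0 points).
  x = 16: rhs = 1, matching y values: 1, 16 (2 points).
Total affine count: 14.
Full point count |E(F_17)| = 14 + 1 = 15.
Hasse bound: |15 − (17+1)| = |-3| = 3 ≤ 2√17 ≈ 8.2462 ✓.


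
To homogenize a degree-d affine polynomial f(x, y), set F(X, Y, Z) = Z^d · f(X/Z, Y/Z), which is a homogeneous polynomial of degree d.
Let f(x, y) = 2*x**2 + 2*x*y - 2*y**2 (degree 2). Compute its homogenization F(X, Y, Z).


F(X, Y, Z) = 2*X**2 + 2*X*Y - 2*Y**2

deg(f) = 2.
Substitute x = X/Z, y = Y/Z into f, then multiply by Z^2.
  monomial 2·x^2·y^0 ↦ 2·X^2·Y^0·Z^0.
  monomial 2·x^1·y^1 ↦ 2·X^1·Y^1·Z^0.
  monomial -2·x^0·y^2 ↦ -2·X^0·Y^2·Z^0.
Collecting: F(X, Y, Z) = 2*X**2 + 2*X*Y - 2*Y**2.


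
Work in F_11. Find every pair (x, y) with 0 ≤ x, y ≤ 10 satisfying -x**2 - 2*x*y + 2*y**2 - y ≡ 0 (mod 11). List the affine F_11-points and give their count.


Affine F_11-points: {(0, 0), (0, 6), (3, 10), (4, 5), (7, 4), (7, 9), (8, 5), (8, 9), (10, 6), (10, 10)}; count = 10.

For each of the 121 pairs (x, y) ∈ F_11², evaluate f(x, y) mod 11. Record the zeros.
  x = 0: [0↦0, 1↦1, 2↦6, 3↦4, 4↦6, 5↦1, 6↦0, 7↦3, 8↦10, 9↦10, 10↦3]  zeros at y ∈ {0, 6}
  x = 1: [0↦10, 1↦9, 2↦1, 3↦8, 4↦8, 5↦1, 6↦9, 7↦10, 8↦4, 9↦2, 10↦4]  zeros at y ∈ ∅
  x = 2: [0↦7, 1↦4, 2↦5, 3↦10, 4↦8, 5↦10, 6↦5, 7↦4, 8↦7, 9↦3, 10↦3]  zeros at y ∈ ∅
  x = 3: [0↦2, 1↦8, 2↦7, 3↦10, 4↦6, 5↦6, 6↦10, 7↦7, 8↦8, 9↦2, 10↦0]  zeros at y ∈ {10}
  x = 4: [0↦6, 1↦10, 2↦7, 3↦8, 4↦2, 5↦0, 6↦2, 7↦8, 8↦7, 9↦10, 10↦6]  zeros at y ∈ {5}
  x = 5: [0↦8, 1↦10, 2↦5, 3↦4, 4↦7, 5↦3, 6↦3, 7↦7, 8↦4, 9↦5, 10↦10]  zeros at y ∈ ∅
  x = 6: [0↦8, 1↦8, 2↦1, 3↦9, 4↦10, 5↦4, 6↦2, 7↦4, 8↦10, 9↦9, 10↦1]  zeros at y ∈ ∅
  x = 7: [0↦6, 1↦4, 2↦6, 3↦1, 4↦0, 5↦3, 6↦10, 7↦10, 8↦3, 9↦0, 10↦1]  zeros at y ∈ {4, 9}
  x = 8: [0↦2, 1↦9, 2↦9, 3↦2, 4↦10, 5↦0, 6↦5, 7↦3, 8↦5, 9↦0, 10↦10]  zeros at y ∈ {5, 9}
  x = 9: [0↦7, 1↦1, 2↦10, 3↦1, 4↦7, 5↦6, 6↦9, 7↦5, 8↦5, 9↦9, 10↦6]  zeros at y ∈ ∅
  x = 10: [0↦10, 1↦2, 2↦9, 3↦9, 4↦2, 5↦10, 6↦0, 7↦5, 8↦3, 9↦5, 10↦0]  zeros at y ∈ {6, 10}
Collecting zeros: affine points = {(0, 0), (0, 6), (3, 10), (4, 5), (7, 4), (7, 9), (8, 5), (8, 9), (10, 6), (10, 10)}.
Total count |C(F_11)_aff| = 10.
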